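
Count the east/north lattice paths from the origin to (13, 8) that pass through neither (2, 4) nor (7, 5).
Number of paths = 124047

Inclusion–exclusion. Total paths: C(21, 13) = 203490. Through P₁: C(6, 2)·C(15, 11) = 20475. Through P₂: C(12, 7)·C(9, 6) = 66528. Since P₁ is strictly southwest of P₂, a monotone path through both must visit P₁ then P₂; paths through both = C(6, 2)·C(6, 5)·C(9, 6) = 7560. Avoid both = 203490 − 20475 − 66528 + 7560 = 124047.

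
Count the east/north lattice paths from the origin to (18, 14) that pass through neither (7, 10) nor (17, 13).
Number of paths = 216493636

Inclusion–exclusion. Total paths: C(32, 18) = 471435600. Through P₁: C(17, 7)·C(15, 11) = 26546520. Through P₂: C(30, 17)·C(2, 1) = 239519700. Since P₁ is strictly southwest of P₂, a monotone path through both must visit P₁ then P₂; paths through both = C(17, 7)·C(13, 10)·C(2, 1) = 11124256. Avoid both = 471435600 − 26546520 − 239519700 + 11124256 = 216493636.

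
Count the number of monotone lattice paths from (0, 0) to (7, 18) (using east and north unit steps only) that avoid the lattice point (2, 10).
Number of paths = 395758

Total paths from (0, 0) to (7, 18): C(25, 7) = 480700. Paths through (2, 10): (paths (0, 0) → (2, 10)) × (paths (2, 10) → (7, 18)) = C(12, 2) · C(13, 5) = 66 · 1287 = 84942. Avoidance count = 480700 − 84942 = 395758.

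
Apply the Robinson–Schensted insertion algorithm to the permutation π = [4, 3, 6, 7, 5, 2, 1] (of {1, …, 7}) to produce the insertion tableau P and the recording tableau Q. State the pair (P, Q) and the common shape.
P = [1, 5, 7] / [2, 6] / [3] / [4];  Q = [1, 3, 4] / [2, 5] / [6] / [7];  common shape = (3, 2, 1, 1)

Row-insert the values π_1, π_2, … into P one at a time, bumping the leftmost entry strictly greater than the inserted value down to the next row. The recording tableau Q records, in position (i, j), the step at which that cell was added to P.
  Insert 4 (step 1): P = [4];  Q = [1]
  Insert 3 (step 2): P = [3] / [4];  Q = [1] / [2]
  Insert 6 (step 3): P = [3, 6] / [4];  Q = [1, 3] / [2]
  Insert 7 (step 4): P = [3, 6, 7] / [4];  Q = [1, 3, 4] / [2]
  Insert 5 (step 5): P = [3, 5, 7] / [4, 6];  Q = [1, 3, 4] / [2, 5]
  Insert 2 (step 6): P = [2, 5, 7] / [3, 6] / [4];  Q = [1, 3, 4] / [2, 5] / [6]
  Insert 1 (step 7): P = [1, 5, 7] / [2, 6] / [3] / [4];  Q = [1, 3, 4] / [2, 5] / [6] / [7]
Final shape: (3, 2, 1, 1).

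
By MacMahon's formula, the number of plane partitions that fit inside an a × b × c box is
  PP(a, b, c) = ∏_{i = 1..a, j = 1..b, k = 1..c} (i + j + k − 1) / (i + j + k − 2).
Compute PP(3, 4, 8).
PP(3, 4, 8) = 4723719

Evaluate the triple product over i = 1..3, j = 1..4, k = 1..8. The factors are (2/1) · (3/2) · (4/3) · (5/4) · (6/5) · (7/6) · (8/7) · (9/8) · … (96 factors total). The numerators and denominators telescope so the product is an integer; carrying out the multiplication exactly gives PP(3, 4, 8) = 4723719.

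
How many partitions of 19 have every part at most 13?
p(19, parts ≤ 13) = 471

Use the recurrence p(n, m) = p(n, m−1) + p(n−m, m): either the largest part is < m (count p(n, m−1)) or the largest part is exactly m (remove one copy of m, count p(n−m, m)). With p(0, ·) = 1 this gives p(19, parts ≤ 13) = 471. (By conjugating Young diagrams, this also counts partitions of 19 into at most 13 parts.)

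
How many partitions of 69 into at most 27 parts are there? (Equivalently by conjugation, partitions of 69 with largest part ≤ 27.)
p(69, parts ≤ 27) = 3294979

Use the recurrence p(n, m) = p(n, m−1) + p(n−m, m): either the largest part is < m (count p(n, m−1)) or the largest part is exactly m (remove one copy of m, count p(n−m, m)). With p(0, ·) = 1 this gives p(69, parts ≤ 27) = 3294979. (By conjugating Young diagrams, this also counts partitions of 69 into at most 27 parts.)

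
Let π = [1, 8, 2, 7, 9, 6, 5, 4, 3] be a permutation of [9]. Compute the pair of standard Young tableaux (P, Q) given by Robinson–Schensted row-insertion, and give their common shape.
P = [1, 2, 3, 9] / [4] / [5] / [6] / [7] / [8];  Q = [1, 2, 4, 5] / [3] / [6] / [7] / [8] / [9];  common shape = (4, 1, 1, 1, 1, 1)

Row-insert the values π_1, π_2, … into P one at a time, bumping the leftmost entry strictly greater than the inserted value down to the next row. The recording tableau Q records, in position (i, j), the step at which that cell was added to P.
  Insert 1 (step 1): P = [1];  Q = [1]
  Insert 8 (step 2): P = [1, 8];  Q = [1, 2]
  Insert 2 (step 3): P = [1, 2] / [8];  Q = [1, 2] / [3]
  Insert 7 (step 4): P = [1, 2, 7] / [8];  Q = [1, 2, 4] / [3]
  Insert 9 (step 5): P = [1, 2, 7, 9] / [8];  Q = [1, 2, 4, 5] / [3]
  Insert 6 (step 6): P = [1, 2, 6, 9] / [7] / [8];  Q = [1, 2, 4, 5] / [3] / [6]
  Insert 5 (step 7): P = [1, 2, 5, 9] / [6] / [7] / [8];  Q = [1, 2, 4, 5] / [3] / [6] / [7]
  Insert 4 (step 8): P = [1, 2, 4, 9] / [5] / [6] / [7] / [8];  Q = [1, 2, 4, 5] / [3] / [6] / [7] / [8]
  Insert 3 (step 9): P = [1, 2, 3, 9] / [4] / [5] / [6] / [7] / [8];  Q = [1, 2, 4, 5] / [3] / [6] / [7] / [8] / [9]
Final shape: (4, 1, 1, 1, 1, 1).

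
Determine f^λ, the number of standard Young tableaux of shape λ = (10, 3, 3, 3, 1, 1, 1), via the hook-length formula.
# SYT of shape (10, 3, 3, 3, 1, 1, 1) = 363738375

Hook-length formula: f^λ = n! / Π hook(c), product over all cells c of the Young diagram. For λ = (10, 3, 3, 3, 1, 1, 1), n = 22 boxes. Hook lengths by row (left-to-right, top-to-bottom): [16, 12, 11, 7, 6, 5, 4, 3, 2, 1]; [8, 4, 3]; [7, 3, 2]; [6, 2, 1]; [3]; [2]; [1]. Product of hooks = 3090135121920. So f^λ = 22! / 3090135121920 = 1124000727777607680000 / 3090135121920 = 363738375.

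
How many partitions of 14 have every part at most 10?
p(14, parts ≤ 10) = 128

Partitions of 14 with all parts ≤ 10: 10+4, 10+3+1, 10+2+2, 10+2+1+1, 10+1+1+1+1, 9+5, 9+4+1, 9+3+2, 9+3+1+1, 9+2+2+1, 9+2+1+1+1, 9+1+1+1+1+1, 8+6, 8+5+1, 8+4+2, 8+4+1+1, 8+3+3, 8+3+2+1, 8+3+1+1+1, 8+2+2+2, 8+2+2+1+1, 8+2+1+1+1+1, 8+1+1+1+1+1+1, 7+7, 7+6+1, 7+5+2, 7+5+1+1, 7+4+3, 7+4+2+1, 7+4+1+1+1, … (128 total). Count = 128.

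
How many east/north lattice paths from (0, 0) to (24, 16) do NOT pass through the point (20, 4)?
Number of paths = 62832762330

Total paths from (0, 0) to (24, 16): C(40, 24) = 62852101650. Paths through (20, 4): (paths (0, 0) → (20, 4)) × (paths (20, 4) → (24, 16)) = C(24, 20) · C(16, 4) = 10626 · 1820 = 19339320. Avoidance count = 62852101650 − 19339320 = 62832762330.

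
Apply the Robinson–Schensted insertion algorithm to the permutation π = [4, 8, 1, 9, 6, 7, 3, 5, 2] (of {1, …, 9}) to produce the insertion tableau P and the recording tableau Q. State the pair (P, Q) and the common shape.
P = [1, 2, 5] / [3, 6, 7] / [4, 9] / [8];  Q = [1, 2, 4] / [3, 5, 6] / [7, 8] / [9];  common shape = (3, 3, 2, 1)

Row-insert the values π_1, π_2, … into P one at a time, bumping the leftmost entry strictly greater than the inserted value down to the next row. The recording tableau Q records, in position (i, j), the step at which that cell was added to P.
  Insert 4 (step 1): P = [4];  Q = [1]
  Insert 8 (step 2): P = [4, 8];  Q = [1, 2]
  Insert 1 (step 3): P = [1, 8] / [4];  Q = [1, 2] / [3]
  Insert 9 (step 4): P = [1, 8, 9] / [4];  Q = [1, 2, 4] / [3]
  Insert 6 (step 5): P = [1, 6, 9] / [4, 8];  Q = [1, 2, 4] / [3, 5]
  Insert 7 (step 6): P = [1, 6, 7] / [4, 8, 9];  Q = [1, 2, 4] / [3, 5, 6]
  Insert 3 (step 7): P = [1, 3, 7] / [4, 6, 9] / [8];  Q = [1, 2, 4] / [3, 5, 6] / [7]
  Insert 5 (step 8): P = [1, 3, 5] / [4, 6, 7] / [8, 9];  Q = [1, 2, 4] / [3, 5, 6] / [7, 8]
  Insert 2 (step 9): P = [1, 2, 5] / [3, 6, 7] / [4, 9] / [8];  Q = [1, 2, 4] / [3, 5, 6] / [7, 8] / [9]
Final shape: (3, 3, 2, 1).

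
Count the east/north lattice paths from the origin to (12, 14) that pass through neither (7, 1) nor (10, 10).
Number of paths = 6844216

Inclusion–exclusion. Total paths: C(26, 12) = 9657700. Through P₁: C(8, 7)·C(18, 5) = 68544. Through P₂: C(20, 10)·C(6, 2) = 2771340. Since P₁ is strictly southwest of P₂, a monotone path through both must visit P₁ then P₂; paths through both = C(8, 7)·C(12, 3)·C(6, 2) = 26400. Avoid both = 9657700 − 68544 − 2771340 + 26400 = 6844216.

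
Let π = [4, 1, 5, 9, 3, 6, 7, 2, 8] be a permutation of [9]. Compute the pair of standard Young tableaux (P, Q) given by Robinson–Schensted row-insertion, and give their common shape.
P = [1, 2, 6, 7, 8] / [3, 5, 9] / [4];  Q = [1, 3, 4, 7, 9] / [2, 5, 6] / [8];  common shape = (5, 3, 1)

Row-insert the values π_1, π_2, … into P one at a time, bumping the leftmost entry strictly greater than the inserted value down to the next row. The recording tableau Q records, in position (i, j), the step at which that cell was added to P.
  Insert 4 (step 1): P = [4];  Q = [1]
  Insert 1 (step 2): P = [1] / [4];  Q = [1] / [2]
  Insert 5 (step 3): P = [1, 5] / [4];  Q = [1, 3] / [2]
  Insert 9 (step 4): P = [1, 5, 9] / [4];  Q = [1, 3, 4] / [2]
  Insert 3 (step 5): P = [1, 3, 9] / [4, 5];  Q = [1, 3, 4] / [2, 5]
  Insert 6 (step 6): P = [1, 3, 6] / [4, 5, 9];  Q = [1, 3, 4] / [2, 5, 6]
  Insert 7 (step 7): P = [1, 3, 6, 7] / [4, 5, 9];  Q = [1, 3, 4, 7] / [2, 5, 6]
  Insert 2 (step 8): P = [1, 2, 6, 7] / [3, 5, 9] / [4];  Q = [1, 3, 4, 7] / [2, 5, 6] / [8]
  Insert 8 (step 9): P = [1, 2, 6, 7, 8] / [3, 5, 9] / [4];  Q = [1, 3, 4, 7, 9] / [2, 5, 6] / [8]
Final shape: (5, 3, 1).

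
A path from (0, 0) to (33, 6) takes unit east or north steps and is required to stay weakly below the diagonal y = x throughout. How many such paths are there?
Number of paths = 2686866

By the reflection principle (André's argument), the number of monotone paths to (33, 6) with n ≤ m that never go above y = x is C(39, 33) − C(39, 34) = 3262623 − 575757 = 2686866.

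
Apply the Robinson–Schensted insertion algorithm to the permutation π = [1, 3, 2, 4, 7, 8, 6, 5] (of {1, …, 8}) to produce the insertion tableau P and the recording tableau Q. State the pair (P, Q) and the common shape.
P = [1, 2, 4, 5, 8] / [3, 6] / [7];  Q = [1, 2, 4, 5, 6] / [3, 7] / [8];  common shape = (5, 2, 1)

Row-insert the values π_1, π_2, … into P one at a time, bumping the leftmost entry strictly greater than the inserted value down to the next row. The recording tableau Q records, in position (i, j), the step at which that cell was added to P.
  Insert 1 (step 1): P = [1];  Q = [1]
  Insert 3 (step 2): P = [1, 3];  Q = [1, 2]
  Insert 2 (step 3): P = [1, 2] / [3];  Q = [1, 2] / [3]
  Insert 4 (step 4): P = [1, 2, 4] / [3];  Q = [1, 2, 4] / [3]
  Insert 7 (step 5): P = [1, 2, 4, 7] / [3];  Q = [1, 2, 4, 5] / [3]
  Insert 8 (step 6): P = [1, 2, 4, 7, 8] / [3];  Q = [1, 2, 4, 5, 6] / [3]
  Insert 6 (step 7): P = [1, 2, 4, 6, 8] / [3, 7];  Q = [1, 2, 4, 5, 6] / [3, 7]
  Insert 5 (step 8): P = [1, 2, 4, 5, 8] / [3, 6] / [7];  Q = [1, 2, 4, 5, 6] / [3, 7] / [8]
Final shape: (5, 2, 1).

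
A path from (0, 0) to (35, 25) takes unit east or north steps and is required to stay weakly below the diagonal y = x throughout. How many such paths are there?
Number of paths = 15863050492155867

By the reflection principle (André's argument), the number of monotone paths to (35, 25) with n ≤ m that never go above y = x is C(60, 35) − C(60, 36) = 51915437974328292 − 36052387482172425 = 15863050492155867.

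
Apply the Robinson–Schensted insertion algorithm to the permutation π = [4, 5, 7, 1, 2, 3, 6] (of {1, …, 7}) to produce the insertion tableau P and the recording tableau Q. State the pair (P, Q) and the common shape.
P = [1, 2, 3, 6] / [4, 5, 7];  Q = [1, 2, 3, 7] / [4, 5, 6];  common shape = (4, 3)

Row-insert the values π_1, π_2, … into P one at a time, bumping the leftmost entry strictly greater than the inserted value down to the next row. The recording tableau Q records, in position (i, j), the step at which that cell was added to P.
  Insert 4 (step 1): P = [4];  Q = [1]
  Insert 5 (step 2): P = [4, 5];  Q = [1, 2]
  Insert 7 (step 3): P = [4, 5, 7];  Q = [1, 2, 3]
  Insert 1 (step 4): P = [1, 5, 7] / [4];  Q = [1, 2, 3] / [4]
  Insert 2 (step 5): P = [1, 2, 7] / [4, 5];  Q = [1, 2, 3] / [4, 5]
  Insert 3 (step 6): P = [1, 2, 3] / [4, 5, 7];  Q = [1, 2, 3] / [4, 5, 6]
  Insert 6 (step 7): P = [1, 2, 3, 6] / [4, 5, 7];  Q = [1, 2, 3, 7] / [4, 5, 6]
Final shape: (4, 3).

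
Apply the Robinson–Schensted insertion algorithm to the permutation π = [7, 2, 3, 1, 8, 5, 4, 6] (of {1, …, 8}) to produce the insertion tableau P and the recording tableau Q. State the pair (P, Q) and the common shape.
P = [1, 3, 4, 6] / [2, 5] / [7, 8];  Q = [1, 3, 5, 8] / [2, 6] / [4, 7];  common shape = (4, 2, 2)

Row-insert the values π_1, π_2, … into P one at a time, bumping the leftmost entry strictly greater than the inserted value down to the next row. The recording tableau Q records, in position (i, j), the step at which that cell was added to P.
  Insert 7 (step 1): P = [7];  Q = [1]
  Insert 2 (step 2): P = [2] / [7];  Q = [1] / [2]
  Insert 3 (step 3): P = [2, 3] / [7];  Q = [1, 3] / [2]
  Insert 1 (step 4): P = [1, 3] / [2] / [7];  Q = [1, 3] / [2] / [4]
  Insert 8 (step 5): P = [1, 3, 8] / [2] / [7];  Q = [1, 3, 5] / [2] / [4]
  Insert 5 (step 6): P = [1, 3, 5] / [2, 8] / [7];  Q = [1, 3, 5] / [2, 6] / [4]
  Insert 4 (step 7): P = [1, 3, 4] / [2, 5] / [7, 8];  Q = [1, 3, 5] / [2, 6] / [4, 7]
  Insert 6 (step 8): P = [1, 3, 4, 6] / [2, 5] / [7, 8];  Q = [1, 3, 5, 8] / [2, 6] / [4, 7]
Final shape: (4, 2, 2).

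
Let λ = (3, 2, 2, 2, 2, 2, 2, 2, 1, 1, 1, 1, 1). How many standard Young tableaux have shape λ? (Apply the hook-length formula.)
# SYT of shape (3, 2, 2, 2, 2, 2, 2, 2, 1, 1, 1, 1, 1) = 1591744

Hook-length formula: f^λ = n! / Π hook(c), product over all cells c of the Young diagram. For λ = (3, 2, 2, 2, 2, 2, 2, 2, 1, 1, 1, 1, 1), n = 22 boxes. Hook lengths by row (left-to-right, top-to-bottom): [15, 9, 1]; [13, 7]; [12, 6]; [11, 5]; [10, 4]; [9, 3]; [8, 2]; [7, 1]; [5]; [4]; [3]; [2]; [1]. Product of hooks = 706144158720000. So f^λ = 22! / 706144158720000 = 1124000727777607680000 / 706144158720000 = 1591744.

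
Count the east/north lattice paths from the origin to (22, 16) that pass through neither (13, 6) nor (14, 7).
Number of paths = 18225965574

Inclusion–exclusion. Total paths: C(38, 22) = 22239974430. Through P₁: C(19, 13)·C(19, 9) = 2506399896. Through P₂: C(21, 14)·C(17, 8) = 2826766800. Since P₁ is strictly southwest of P₂, a monotone path through both must visit P₁ then P₂; paths through both = C(19, 13)·C(2, 1)·C(17, 8) = 1319157840. Avoid both = 22239974430 − 2506399896 − 2826766800 + 1319157840 = 18225965574.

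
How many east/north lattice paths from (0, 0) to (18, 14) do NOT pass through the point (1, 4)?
Number of paths = 429254175

Total paths from (0, 0) to (18, 14): C(32, 18) = 471435600. Paths through (1, 4): (paths (0, 0) → (1, 4)) × (paths (1, 4) → (18, 14)) = C(5, 1) · C(27, 17) = 5 · 8436285 = 42181425. Avoidance count = 471435600 − 42181425 = 429254175.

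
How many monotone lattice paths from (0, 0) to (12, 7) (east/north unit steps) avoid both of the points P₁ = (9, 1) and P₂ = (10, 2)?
Number of paths = 48582

Inclusion–exclusion. Total paths: C(19, 12) = 50388. Through P₁: C(10, 9)·C(9, 3) = 840. Through P₂: C(12, 10)·C(7, 2) = 1386. Since P₁ is strictly southwest of P₂, a monotone path through both must visit P₁ then P₂; paths through both = C(10, 9)·C(2, 1)·C(7, 2) = 420. Avoid both = 50388 − 840 − 1386 + 420 = 48582.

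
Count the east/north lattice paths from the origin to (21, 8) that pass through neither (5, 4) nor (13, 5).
Number of paths = 2455065

Inclusion–exclusion. Total paths: C(29, 21) = 4292145. Through P₁: C(9, 5)·C(20, 16) = 610470. Through P₂: C(18, 13)·C(11, 8) = 1413720. Since P₁ is strictly southwest of P₂, a monotone path through both must visit P₁ then P₂; paths through both = C(9, 5)·C(9, 8)·C(11, 8) = 187110. Avoid both = 4292145 − 610470 − 1413720 + 187110 = 2455065.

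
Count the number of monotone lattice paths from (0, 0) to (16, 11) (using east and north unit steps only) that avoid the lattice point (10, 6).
Number of paths = 9338199

Total paths from (0, 0) to (16, 11): C(27, 16) = 13037895. Paths through (10, 6): (paths (0, 0) → (10, 6)) × (paths (10, 6) → (16, 11)) = C(16, 10) · C(11, 6) = 8008 · 462 = 3699696. Avoidance count = 13037895 − 3699696 = 9338199.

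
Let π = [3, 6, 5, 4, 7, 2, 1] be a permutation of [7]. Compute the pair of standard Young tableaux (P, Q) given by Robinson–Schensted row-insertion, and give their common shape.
P = [1, 4, 7] / [2] / [3] / [5] / [6];  Q = [1, 2, 5] / [3] / [4] / [6] / [7];  common shape = (3, 1, 1, 1, 1)

Row-insert the values π_1, π_2, … into P one at a time, bumping the leftmost entry strictly greater than the inserted value down to the next row. The recording tableau Q records, in position (i, j), the step at which that cell was added to P.
  Insert 3 (step 1): P = [3];  Q = [1]
  Insert 6 (step 2): P = [3, 6];  Q = [1, 2]
  Insert 5 (step 3): P = [3, 5] / [6];  Q = [1, 2] / [3]
  Insert 4 (step 4): P = [3, 4] / [5] / [6];  Q = [1, 2] / [3] / [4]
  Insert 7 (step 5): P = [3, 4, 7] / [5] / [6];  Q = [1, 2, 5] / [3] / [4]
  Insert 2 (step 6): P = [2, 4, 7] / [3] / [5] / [6];  Q = [1, 2, 5] / [3] / [4] / [6]
  Insert 1 (step 7): P = [1, 4, 7] / [2] / [3] / [5] / [6];  Q = [1, 2, 5] / [3] / [4] / [6] / [7]
Final shape: (3, 1, 1, 1, 1).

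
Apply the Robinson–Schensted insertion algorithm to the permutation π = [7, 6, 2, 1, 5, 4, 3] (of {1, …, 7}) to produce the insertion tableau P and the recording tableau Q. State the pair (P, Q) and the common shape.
P = [1, 3] / [2, 4] / [5] / [6] / [7];  Q = [1, 5] / [2, 6] / [3] / [4] / [7];  common shape = (2, 2, 1, 1, 1)

Row-insert the values π_1, π_2, … into P one at a time, bumping the leftmost entry strictly greater than the inserted value down to the next row. The recording tableau Q records, in position (i, j), the step at which that cell was added to P.
  Insert 7 (step 1): P = [7];  Q = [1]
  Insert 6 (step 2): P = [6] / [7];  Q = [1] / [2]
  Insert 2 (step 3): P = [2] / [6] / [7];  Q = [1] / [2] / [3]
  Insert 1 (step 4): P = [1] / [2] / [6] / [7];  Q = [1] / [2] / [3] / [4]
  Insert 5 (step 5): P = [1, 5] / [2] / [6] / [7];  Q = [1, 5] / [2] / [3] / [4]
  Insert 4 (step 6): P = [1, 4] / [2, 5] / [6] / [7];  Q = [1, 5] / [2, 6] / [3] / [4]
  Insert 3 (step 7): P = [1, 3] / [2, 4] / [5] / [6] / [7];  Q = [1, 5] / [2, 6] / [3] / [4] / [7]
Final shape: (2, 2, 1, 1, 1).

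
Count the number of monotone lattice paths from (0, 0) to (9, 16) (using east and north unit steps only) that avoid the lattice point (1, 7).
Number of paths = 1848495

Total paths from (0, 0) to (9, 16): C(25, 9) = 2042975. Paths through (1, 7): (paths (0, 0) → (1, 7)) × (paths (1, 7) → (9, 16)) = C(8, 1) · C(17, 8) = 8 · 24310 = 194480. Avoidance count = 2042975 − 194480 = 1848495.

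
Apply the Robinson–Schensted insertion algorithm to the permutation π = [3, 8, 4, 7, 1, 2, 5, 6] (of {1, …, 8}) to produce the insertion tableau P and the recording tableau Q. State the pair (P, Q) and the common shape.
P = [1, 2, 5, 6] / [3, 4, 7] / [8];  Q = [1, 2, 4, 8] / [3, 6, 7] / [5];  common shape = (4, 3, 1)

Row-insert the values π_1, π_2, … into P one at a time, bumping the leftmost entry strictly greater than the inserted value down to the next row. The recording tableau Q records, in position (i, j), the step at which that cell was added to P.
  Insert 3 (step 1): P = [3];  Q = [1]
  Insert 8 (step 2): P = [3, 8];  Q = [1, 2]
  Insert 4 (step 3): P = [3, 4] / [8];  Q = [1, 2] / [3]
  Insert 7 (step 4): P = [3, 4, 7] / [8];  Q = [1, 2, 4] / [3]
  Insert 1 (step 5): P = [1, 4, 7] / [3] / [8];  Q = [1, 2, 4] / [3] / [5]
  Insert 2 (step 6): P = [1, 2, 7] / [3, 4] / [8];  Q = [1, 2, 4] / [3, 6] / [5]
  Insert 5 (step 7): P = [1, 2, 5] / [3, 4, 7] / [8];  Q = [1, 2, 4] / [3, 6, 7] / [5]
  Insert 6 (step 8): P = [1, 2, 5, 6] / [3, 4, 7] / [8];  Q = [1, 2, 4, 8] / [3, 6, 7] / [5]
Final shape: (4, 3, 1).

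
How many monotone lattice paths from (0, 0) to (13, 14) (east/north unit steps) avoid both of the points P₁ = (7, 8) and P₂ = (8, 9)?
Number of paths = 11229480

Inclusion–exclusion. Total paths: C(27, 13) = 20058300. Through P₁: C(15, 7)·C(12, 6) = 5945940. Through P₂: C(17, 8)·C(10, 5) = 6126120. Since P₁ is strictly southwest of P₂, a monotone path through both must visit P₁ then P₂; paths through both = C(15, 7)·C(2, 1)·C(10, 5) = 3243240. Avoid both = 20058300 − 5945940 − 6126120 + 3243240 = 11229480.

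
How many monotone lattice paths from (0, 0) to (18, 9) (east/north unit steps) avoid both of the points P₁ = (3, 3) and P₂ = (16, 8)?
Number of paths = 1909212

Inclusion–exclusion. Total paths: C(27, 18) = 4686825. Through P₁: C(6, 3)·C(21, 15) = 1085280. Through P₂: C(24, 16)·C(3, 2) = 2206413. Since P₁ is strictly southwest of P₂, a monotone path through both must visit P₁ then P₂; paths through both = C(6, 3)·C(18, 13)·C(3, 2) = 514080. Avoid both = 4686825 − 1085280 − 2206413 + 514080 = 1909212.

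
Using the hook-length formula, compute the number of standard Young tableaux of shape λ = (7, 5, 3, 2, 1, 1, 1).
# SYT of shape (7, 5, 3, 2, 1, 1, 1) = 245583360

Hook-length formula: f^λ = n! / Π hook(c), product over all cells c of the Young diagram. For λ = (7, 5, 3, 2, 1, 1, 1), n = 20 boxes. Hook lengths by row (left-to-right, top-to-bottom): [13, 9, 7, 5, 4, 2, 1]; [10, 6, 4, 2, 1]; [7, 3, 1]; [5, 1]; [3]; [2]; [1]. Product of hooks = 9906624000. So f^λ = 20! / 9906624000 = 2432902008176640000 / 9906624000 = 245583360.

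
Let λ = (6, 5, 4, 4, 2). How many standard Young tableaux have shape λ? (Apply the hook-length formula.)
# SYT of shape (6, 5, 4, 4, 2) = 279351072

Hook-length formula: f^λ = n! / Π hook(c), product over all cells c of the Young diagram. For λ = (6, 5, 4, 4, 2), n = 21 boxes. Hook lengths by row (left-to-right, top-to-bottom): [10, 9, 7, 6, 3, 1]; [8, 7, 5, 4, 1]; [6, 5, 3, 2]; [5, 4, 2, 1]; [2, 1]. Product of hooks = 182891520000. So f^λ = 21! / 182891520000 = 51090942171709440000 / 182891520000 = 279351072.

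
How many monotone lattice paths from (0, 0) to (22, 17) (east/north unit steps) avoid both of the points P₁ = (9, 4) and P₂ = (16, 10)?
Number of paths = 36575180590

Inclusion–exclusion. Total paths: C(39, 22) = 51021117810. Through P₁: C(13, 9)·C(26, 13) = 7436429000. Through P₂: C(26, 16)·C(13, 6) = 9114937260. Since P₁ is strictly southwest of P₂, a monotone path through both must visit P₁ then P₂; paths through both = C(13, 9)·C(13, 7)·C(13, 6) = 2105429040. Avoid both = 51021117810 − 7436429000 − 9114937260 + 2105429040 = 36575180590.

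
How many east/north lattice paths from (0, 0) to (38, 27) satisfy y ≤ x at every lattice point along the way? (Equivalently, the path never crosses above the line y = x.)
Number of paths = 445598409723850880

By the reflection principle (André's argument), the number of monotone paths to (38, 27) with n ≤ m that never go above y = x is C(65, 38) − C(65, 39) = 1448194831602515360 − 1002596421878664480 = 445598409723850880.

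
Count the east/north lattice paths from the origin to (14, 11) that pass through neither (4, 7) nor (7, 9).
Number of paths = 3834030

Inclusion–exclusion. Total paths: C(25, 14) = 4457400. Through P₁: C(11, 4)·C(14, 10) = 330330. Through P₂: C(16, 7)·C(9, 7) = 411840. Since P₁ is strictly southwest of P₂, a monotone path through both must visit P₁ then P₂; paths through both = C(11, 4)·C(5, 3)·C(9, 7) = 118800. Avoid both = 4457400 − 330330 − 411840 + 118800 = 3834030.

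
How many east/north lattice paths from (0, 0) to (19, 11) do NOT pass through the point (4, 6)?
Number of paths = 51371460

Total paths from (0, 0) to (19, 11): C(30, 19) = 54627300. Paths through (4, 6): (paths (0, 0) → (4, 6)) × (paths (4, 6) → (19, 11)) = C(10, 4) · C(20, 15) = 210 · 15504 = 3255840. Avoidance count = 54627300 − 3255840 = 51371460.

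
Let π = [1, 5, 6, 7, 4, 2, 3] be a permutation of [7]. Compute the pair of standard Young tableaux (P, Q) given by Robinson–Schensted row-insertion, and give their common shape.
P = [1, 2, 3, 7] / [4, 6] / [5];  Q = [1, 2, 3, 4] / [5, 7] / [6];  common shape = (4, 2, 1)

Row-insert the values π_1, π_2, … into P one at a time, bumping the leftmost entry strictly greater than the inserted value down to the next row. The recording tableau Q records, in position (i, j), the step at which that cell was added to P.
  Insert 1 (step 1): P = [1];  Q = [1]
  Insert 5 (step 2): P = [1, 5];  Q = [1, 2]
  Insert 6 (step 3): P = [1, 5, 6];  Q = [1, 2, 3]
  Insert 7 (step 4): P = [1, 5, 6, 7];  Q = [1, 2, 3, 4]
  Insert 4 (step 5): P = [1, 4, 6, 7] / [5];  Q = [1, 2, 3, 4] / [5]
  Insert 2 (step 6): P = [1, 2, 6, 7] / [4] / [5];  Q = [1, 2, 3, 4] / [5] / [6]
  Insert 3 (step 7): P = [1, 2, 3, 7] / [4, 6] / [5];  Q = [1, 2, 3, 4] / [5, 7] / [6]
Final shape: (4, 2, 1).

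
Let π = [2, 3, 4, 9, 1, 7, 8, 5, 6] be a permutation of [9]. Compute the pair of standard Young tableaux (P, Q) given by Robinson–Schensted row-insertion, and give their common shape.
P = [1, 3, 4, 5, 6] / [2, 7, 8] / [9];  Q = [1, 2, 3, 4, 7] / [5, 6, 9] / [8];  common shape = (5, 3, 1)

Row-insert the values π_1, π_2, … into P one at a time, bumping the leftmost entry strictly greater than the inserted value down to the next row. The recording tableau Q records, in position (i, j), the step at which that cell was added to P.
  Insert 2 (step 1): P = [2];  Q = [1]
  Insert 3 (step 2): P = [2, 3];  Q = [1, 2]
  Insert 4 (step 3): P = [2, 3, 4];  Q = [1, 2, 3]
  Insert 9 (step 4): P = [2, 3, 4, 9];  Q = [1, 2, 3, 4]
  Insert 1 (step 5): P = [1, 3, 4, 9] / [2];  Q = [1, 2, 3, 4] / [5]
  Insert 7 (step 6): P = [1, 3, 4, 7] / [2, 9];  Q = [1, 2, 3, 4] / [5, 6]
  Insert 8 (step 7): P = [1, 3, 4, 7, 8] / [2, 9];  Q = [1, 2, 3, 4, 7] / [5, 6]
  Insert 5 (step 8): P = [1, 3, 4, 5, 8] / [2, 7] / [9];  Q = [1, 2, 3, 4, 7] / [5, 6] / [8]
  Insert 6 (step 9): P = [1, 3, 4, 5, 6] / [2, 7, 8] / [9];  Q = [1, 2, 3, 4, 7] / [5, 6, 9] / [8]
Final shape: (5, 3, 1).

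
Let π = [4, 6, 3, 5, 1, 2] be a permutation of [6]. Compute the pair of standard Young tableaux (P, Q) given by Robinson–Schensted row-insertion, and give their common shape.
P = [1, 2] / [3, 5] / [4, 6];  Q = [1, 2] / [3, 4] / [5, 6];  common shape = (2, 2, 2)

Row-insert the values π_1, π_2, … into P one at a time, bumping the leftmost entry strictly greater than the inserted value down to the next row. The recording tableau Q records, in position (i, j), the step at which that cell was added to P.
  Insert 4 (step 1): P = [4];  Q = [1]
  Insert 6 (step 2): P = [4, 6];  Q = [1, 2]
  Insert 3 (step 3): P = [3, 6] / [4];  Q = [1, 2] / [3]
  Insert 5 (step 4): P = [3, 5] / [4, 6];  Q = [1, 2] / [3, 4]
  Insert 1 (step 5): P = [1, 5] / [3, 6] / [4];  Q = [1, 2] / [3, 4] / [5]
  Insert 2 (step 6): P = [1, 2] / [3, 5] / [4, 6];  Q = [1, 2] / [3, 4] / [5, 6]
Final shape: (2, 2, 2).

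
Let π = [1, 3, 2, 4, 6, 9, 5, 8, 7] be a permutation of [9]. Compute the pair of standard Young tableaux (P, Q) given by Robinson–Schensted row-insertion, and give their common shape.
P = [1, 2, 4, 5, 7] / [3, 6, 8] / [9];  Q = [1, 2, 4, 5, 6] / [3, 7, 8] / [9];  common shape = (5, 3, 1)

Row-insert the values π_1, π_2, … into P one at a time, bumping the leftmost entry strictly greater than the inserted value down to the next row. The recording tableau Q records, in position (i, j), the step at which that cell was added to P.
  Insert 1 (step 1): P = [1];  Q = [1]
  Insert 3 (step 2): P = [1, 3];  Q = [1, 2]
  Insert 2 (step 3): P = [1, 2] / [3];  Q = [1, 2] / [3]
  Insert 4 (step 4): P = [1, 2, 4] / [3];  Q = [1, 2, 4] / [3]
  Insert 6 (step 5): P = [1, 2, 4, 6] / [3];  Q = [1, 2, 4, 5] / [3]
  Insert 9 (step 6): P = [1, 2, 4, 6, 9] / [3];  Q = [1, 2, 4, 5, 6] / [3]
  Insert 5 (step 7): P = [1, 2, 4, 5, 9] / [3, 6];  Q = [1, 2, 4, 5, 6] / [3, 7]
  Insert 8 (step 8): P = [1, 2, 4, 5, 8] / [3, 6, 9];  Q = [1, 2, 4, 5, 6] / [3, 7, 8]
  Insert 7 (step 9): P = [1, 2, 4, 5, 7] / [3, 6, 8] / [9];  Q = [1, 2, 4, 5, 6] / [3, 7, 8] / [9]
Final shape: (5, 3, 1).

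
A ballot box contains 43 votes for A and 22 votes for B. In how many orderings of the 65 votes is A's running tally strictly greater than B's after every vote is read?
Strict-lead orderings = 39239451565302240

Total orderings of the 65 votes with 43 for A: C(65, 43) = 121455445321173600. By the Bertrand ballot formula (Cycle Lemma / reflection principle), the number of orderings in which A is strictly ahead of B throughout is (p − q)/(p + q) · C(p + q, p) = (43 − 22)/(43 + 22) · 121455445321173600 = 39239451565302240.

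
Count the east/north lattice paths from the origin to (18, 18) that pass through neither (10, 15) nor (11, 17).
Number of paths = 8442446700

Inclusion–exclusion. Total paths: C(36, 18) = 9075135300. Through P₁: C(25, 10)·C(11, 8) = 539345400. Through P₂: C(28, 11)·C(8, 7) = 171793440. Since P₁ is strictly southwest of P₂, a monotone path through both must visit P₁ then P₂; paths through both = C(25, 10)·C(3, 1)·C(8, 7) = 78450240. Avoid both = 9075135300 − 539345400 − 171793440 + 78450240 = 8442446700.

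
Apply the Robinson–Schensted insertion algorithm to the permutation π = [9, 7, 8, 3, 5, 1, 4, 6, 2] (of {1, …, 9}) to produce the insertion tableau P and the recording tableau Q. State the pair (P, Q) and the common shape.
P = [1, 2, 6] / [3, 4] / [5, 8] / [7] / [9];  Q = [1, 3, 8] / [2, 5] / [4, 7] / [6] / [9];  common shape = (3, 2, 2, 1, 1)

Row-insert the values π_1, π_2, … into P one at a time, bumping the leftmost entry strictly greater than the inserted value down to the next row. The recording tableau Q records, in position (i, j), the step at which that cell was added to P.
  Insert 9 (step 1): P = [9];  Q = [1]
  Insert 7 (step 2): P = [7] / [9];  Q = [1] / [2]
  Insert 8 (step 3): P = [7, 8] / [9];  Q = [1, 3] / [2]
  Insert 3 (step 4): P = [3, 8] / [7] / [9];  Q = [1, 3] / [2] / [4]
  Insert 5 (step 5): P = [3, 5] / [7, 8] / [9];  Q = [1, 3] / [2, 5] / [4]
  Insert 1 (step 6): P = [1, 5] / [3, 8] / [7] / [9];  Q = [1, 3] / [2, 5] / [4] / [6]
  Insert 4 (step 7): P = [1, 4] / [3, 5] / [7, 8] / [9];  Q = [1, 3] / [2, 5] / [4, 7] / [6]
  Insert 6 (step 8): P = [1, 4, 6] / [3, 5] / [7, 8] / [9];  Q = [1, 3, 8] / [2, 5] / [4, 7] / [6]
  Insert 2 (step 9): P = [1, 2, 6] / [3, 4] / [5, 8] / [7] / [9];  Q = [1, 3, 8] / [2, 5] / [4, 7] / [6] / [9]
Final shape: (3, 2, 2, 1, 1).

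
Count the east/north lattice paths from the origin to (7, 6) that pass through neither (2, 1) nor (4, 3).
Number of paths = 620

Inclusion–exclusion. Total paths: C(13, 7) = 1716. Through P₁: C(3, 2)·C(10, 5) = 756. Through P₂: C(7, 4)·C(6, 3) = 700. Since P₁ is strictly southwest of P₂, a monotone path through both must visit P₁ then P₂; paths through both = C(3, 2)·C(4, 2)·C(6, 3) = 360. Avoid both = 1716 − 756 − 700 + 360 = 620.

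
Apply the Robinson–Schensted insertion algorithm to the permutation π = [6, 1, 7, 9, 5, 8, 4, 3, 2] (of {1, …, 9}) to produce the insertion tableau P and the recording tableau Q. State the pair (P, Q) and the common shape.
P = [1, 2, 8] / [3, 7, 9] / [4] / [5] / [6];  Q = [1, 3, 4] / [2, 5, 6] / [7] / [8] / [9];  common shape = (3, 3, 1, 1, 1)

Row-insert the values π_1, π_2, … into P one at a time, bumping the leftmost entry strictly greater than the inserted value down to the next row. The recording tableau Q records, in position (i, j), the step at which that cell was added to P.
  Insert 6 (step 1): P = [6];  Q = [1]
  Insert 1 (step 2): P = [1] / [6];  Q = [1] / [2]
  Insert 7 (step 3): P = [1, 7] / [6];  Q = [1, 3] / [2]
  Insert 9 (step 4): P = [1, 7, 9] / [6];  Q = [1, 3, 4] / [2]
  Insert 5 (step 5): P = [1, 5, 9] / [6, 7];  Q = [1, 3, 4] / [2, 5]
  Insert 8 (step 6): P = [1, 5, 8] / [6, 7, 9];  Q = [1, 3, 4] / [2, 5, 6]
  Insert 4 (step 7): P = [1, 4, 8] / [5, 7, 9] / [6];  Q = [1, 3, 4] / [2, 5, 6] / [7]
  Insert 3 (step 8): P = [1, 3, 8] / [4, 7, 9] / [5] / [6];  Q = [1, 3, 4] / [2, 5, 6] / [7] / [8]
  Insert 2 (step 9): P = [1, 2, 8] / [3, 7, 9] / [4] / [5] / [6];  Q = [1, 3, 4] / [2, 5, 6] / [7] / [8] / [9]
Final shape: (3, 3, 1, 1, 1).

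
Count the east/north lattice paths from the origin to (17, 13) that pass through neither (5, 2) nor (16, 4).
Number of paths = 91334142

Inclusion–exclusion. Total paths: C(30, 17) = 119759850. Through P₁: C(7, 5)·C(23, 12) = 28393638. Through P₂: C(20, 16)·C(10, 1) = 48450. Since P₁ is strictly southwest of P₂, a monotone path through both must visit P₁ then P₂; paths through both = C(7, 5)·C(13, 11)·C(10, 1) = 16380. Avoid both = 119759850 − 28393638 − 48450 + 16380 = 91334142.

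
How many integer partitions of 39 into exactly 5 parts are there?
p(39, 5 parts) = 1014

Partitions of n into exactly k parts are in bijection with partitions of n − k into at most k parts (subtract 1 from each part). So p(39, exactly 5) = p(34, parts ≤ 5). Computing via the recurrence p(m, j) = p(m, j−1) + p(m−j, j) gives 1014.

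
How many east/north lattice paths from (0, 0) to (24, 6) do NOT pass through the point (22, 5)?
Number of paths = 351585

Total paths from (0, 0) to (24, 6): C(30, 24) = 593775. Paths through (22, 5): (paths (0, 0) → (22, 5)) × (paths (22, 5) → (24, 6)) = C(27, 22) · C(3, 2) = 80730 · 3 = 242190. Avoidance count = 593775 − 242190 = 351585.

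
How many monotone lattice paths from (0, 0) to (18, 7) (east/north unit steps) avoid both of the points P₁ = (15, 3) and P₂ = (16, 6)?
Number of paths = 238093

Inclusion–exclusion. Total paths: C(25, 18) = 480700. Through P₁: C(18, 15)·C(7, 3) = 28560. Through P₂: C(22, 16)·C(3, 2) = 223839. Since P₁ is strictly southwest of P₂, a monotone path through both must visit P₁ then P₂; paths through both = C(18, 15)·C(4, 1)·C(3, 2) = 9792. Avoid both = 480700 − 28560 − 223839 + 9792 = 238093.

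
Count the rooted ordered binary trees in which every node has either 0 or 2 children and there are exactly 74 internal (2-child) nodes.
C_74 = 311496878311103321137536291518809134027240

These full binary trees are counted by the Catalan number C_n = (1/(n + 1)) · C(2n, n). For n = 74: C_74 = (1/75) · C(148, 74) = 23362265873332749085315221863910685052043000/75 = 311496878311103321137536291518809134027240.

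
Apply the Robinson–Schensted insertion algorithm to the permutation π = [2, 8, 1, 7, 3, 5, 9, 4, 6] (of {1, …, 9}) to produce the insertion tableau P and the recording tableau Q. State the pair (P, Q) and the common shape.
P = [1, 3, 4, 6] / [2, 5, 9] / [7] / [8];  Q = [1, 2, 6, 7] / [3, 4, 9] / [5] / [8];  common shape = (4, 3, 1, 1)

Row-insert the values π_1, π_2, … into P one at a time, bumping the leftmost entry strictly greater than the inserted value down to the next row. The recording tableau Q records, in position (i, j), the step at which that cell was added to P.
  Insert 2 (step 1): P = [2];  Q = [1]
  Insert 8 (step 2): P = [2, 8];  Q = [1, 2]
  Insert 1 (step 3): P = [1, 8] / [2];  Q = [1, 2] / [3]
  Insert 7 (step 4): P = [1, 7] / [2, 8];  Q = [1, 2] / [3, 4]
  Insert 3 (step 5): P = [1, 3] / [2, 7] / [8];  Q = [1, 2] / [3, 4] / [5]
  Insert 5 (step 6): P = [1, 3, 5] / [2, 7] / [8];  Q = [1, 2, 6] / [3, 4] / [5]
  Insert 9 (step 7): P = [1, 3, 5, 9] / [2, 7] / [8];  Q = [1, 2, 6, 7] / [3, 4] / [5]
  Insert 4 (step 8): P = [1, 3, 4, 9] / [2, 5] / [7] / [8];  Q = [1, 2, 6, 7] / [3, 4] / [5] / [8]
  Insert 6 (step 9): P = [1, 3, 4, 6] / [2, 5, 9] / [7] / [8];  Q = [1, 2, 6, 7] / [3, 4, 9] / [5] / [8]
Final shape: (4, 3, 1, 1).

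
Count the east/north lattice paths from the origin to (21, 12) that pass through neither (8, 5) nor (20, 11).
Number of paths = 133488186

Inclusion–exclusion. Total paths: C(33, 21) = 354817320. Through P₁: C(13, 8)·C(20, 13) = 99768240. Through P₂: C(31, 20)·C(2, 1) = 169344630. Since P₁ is strictly southwest of P₂, a monotone path through both must visit P₁ then P₂; paths through both = C(13, 8)·C(18, 12)·C(2, 1) = 47783736. Avoid both = 354817320 − 99768240 − 169344630 + 47783736 = 133488186.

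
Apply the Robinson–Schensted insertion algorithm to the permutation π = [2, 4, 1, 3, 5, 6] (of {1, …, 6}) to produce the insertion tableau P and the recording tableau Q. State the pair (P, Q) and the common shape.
P = [1, 3, 5, 6] / [2, 4];  Q = [1, 2, 5, 6] / [3, 4];  common shape = (4, 2)

Row-insert the values π_1, π_2, … into P one at a time, bumping the leftmost entry strictly greater than the inserted value down to the next row. The recording tableau Q records, in position (i, j), the step at which that cell was added to P.
  Insert 2 (step 1): P = [2];  Q = [1]
  Insert 4 (step 2): P = [2, 4];  Q = [1, 2]
  Insert 1 (step 3): P = [1, 4] / [2];  Q = [1, 2] / [3]
  Insert 3 (step 4): P = [1, 3] / [2, 4];  Q = [1, 2] / [3, 4]
  Insert 5 (step 5): P = [1, 3, 5] / [2, 4];  Q = [1, 2, 5] / [3, 4]
  Insert 6 (step 6): P = [1, 3, 5, 6] / [2, 4];  Q = [1, 2, 5, 6] / [3, 4]
Final shape: (4, 2).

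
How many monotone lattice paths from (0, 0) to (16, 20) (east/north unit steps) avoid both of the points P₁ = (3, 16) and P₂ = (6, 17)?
Number of paths = 7277803584

Inclusion–exclusion. Total paths: C(36, 16) = 7307872110. Through P₁: C(19, 3)·C(17, 13) = 2306220. Through P₂: C(23, 6)·C(13, 10) = 28870842. Since P₁ is strictly southwest of P₂, a monotone path through both must visit P₁ then P₂; paths through both = C(19, 3)·C(4, 3)·C(13, 10) = 1108536. Avoid both = 7307872110 − 2306220 − 28870842 + 1108536 = 7277803584.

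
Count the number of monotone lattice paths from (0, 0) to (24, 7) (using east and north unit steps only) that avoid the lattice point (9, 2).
Number of paths = 1776855

Total paths from (0, 0) to (24, 7): C(31, 24) = 2629575. Paths through (9, 2): (paths (0, 0) → (9, 2)) × (paths (9, 2) → (24, 7)) = C(11, 9) · C(20, 15) = 55 · 15504 = 852720. Avoidance count = 2629575 − 852720 = 1776855.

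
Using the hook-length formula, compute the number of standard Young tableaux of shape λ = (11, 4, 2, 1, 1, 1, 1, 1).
# SYT of shape (11, 4, 2, 1, 1, 1, 1, 1) = 170714544

Hook-length formula: f^λ = n! / Π hook(c), product over all cells c of the Young diagram. For λ = (11, 4, 2, 1, 1, 1, 1, 1), n = 22 boxes. Hook lengths by row (left-to-right, top-to-bottom): [18, 12, 10, 9, 7, 6, 5, 4, 3, 2, 1]; [10, 4, 2, 1]; [7, 1]; [5]; [4]; [3]; [2]; [1]. Product of hooks = 6584094720000. So f^λ = 22! / 6584094720000 = 1124000727777607680000 / 6584094720000 = 170714544.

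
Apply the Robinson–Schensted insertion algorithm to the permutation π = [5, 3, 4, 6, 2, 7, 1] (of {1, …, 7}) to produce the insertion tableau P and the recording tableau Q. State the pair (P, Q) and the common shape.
P = [1, 4, 6, 7] / [2] / [3] / [5];  Q = [1, 3, 4, 6] / [2] / [5] / [7];  common shape = (4, 1, 1, 1)

Row-insert the values π_1, π_2, … into P one at a time, bumping the leftmost entry strictly greater than the inserted value down to the next row. The recording tableau Q records, in position (i, j), the step at which that cell was added to P.
  Insert 5 (step 1): P = [5];  Q = [1]
  Insert 3 (step 2): P = [3] / [5];  Q = [1] / [2]
  Insert 4 (step 3): P = [3, 4] / [5];  Q = [1, 3] / [2]
  Insert 6 (step 4): P = [3, 4, 6] / [5];  Q = [1, 3, 4] / [2]
  Insert 2 (step 5): P = [2, 4, 6] / [3] / [5];  Q = [1, 3, 4] / [2] / [5]
  Insert 7 (step 6): P = [2, 4, 6, 7] / [3] / [5];  Q = [1, 3, 4, 6] / [2] / [5]
  Insert 1 (step 7): P = [1, 4, 6, 7] / [2] / [3] / [5];  Q = [1, 3, 4, 6] / [2] / [5] / [7]
Final shape: (4, 1, 1, 1).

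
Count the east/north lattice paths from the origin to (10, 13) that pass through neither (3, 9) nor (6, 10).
Number of paths = 821986

Inclusion–exclusion. Total paths: C(23, 10) = 1144066. Through P₁: C(12, 3)·C(11, 7) = 72600. Through P₂: C(16, 6)·C(7, 4) = 280280. Since P₁ is strictly southwest of P₂, a monotone path through both must visit P₁ then P₂; paths through both = C(12, 3)·C(4, 3)·C(7, 4) = 30800. Avoid both = 1144066 − 72600 − 280280 + 30800 = 821986.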